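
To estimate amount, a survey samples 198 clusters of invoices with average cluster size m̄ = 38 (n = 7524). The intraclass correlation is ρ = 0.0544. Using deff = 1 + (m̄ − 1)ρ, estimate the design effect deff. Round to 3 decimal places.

deff = 1 + (38 − 1)·0.0544 = 1 + 2.0128 = 3.0128.

3.013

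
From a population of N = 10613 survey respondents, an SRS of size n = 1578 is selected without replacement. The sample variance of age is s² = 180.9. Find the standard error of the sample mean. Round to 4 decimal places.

0.3124

Under SRS without replacement, Var(ȳ) = (1 − f)·s²/n with f = n/N = 1578/10613 = 0.14868557.
Var(ȳ) = (1 − 0.14868557)·180.9/1578 = 0.85131443·0.11463878 = 0.09759365.
SE(ȳ) = √(0.09759365) = 0.3124.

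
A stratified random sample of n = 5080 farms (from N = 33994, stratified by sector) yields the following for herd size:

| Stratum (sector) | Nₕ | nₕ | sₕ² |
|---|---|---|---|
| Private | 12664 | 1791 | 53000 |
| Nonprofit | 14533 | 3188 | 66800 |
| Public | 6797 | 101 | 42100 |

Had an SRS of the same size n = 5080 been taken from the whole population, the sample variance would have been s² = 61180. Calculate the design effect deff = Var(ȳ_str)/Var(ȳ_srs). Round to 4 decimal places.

2.2387

Var(ȳ_str) = Σ Wₕ²(1−fₕ)sₕ²/nₕ with Wₕ = Nₕ/33994:
  Private: (12664/33994)²·(1−1791/12664)·53000/1791 = 3.5261114
  Nonprofit: (14533/33994)²·(1−3188/14533)·66800/3188 = 2.9896021
  Public: (6797/33994)²·(1−101/6797)·42100/101 = 16.416815
  → Var(ȳ_str) = 22.932529.
Var(ȳ_srs) = (1 − 5080/33994)·61180/5080 = 10.243578.
deff = 22.932529 / 10.243578 = 2.2387.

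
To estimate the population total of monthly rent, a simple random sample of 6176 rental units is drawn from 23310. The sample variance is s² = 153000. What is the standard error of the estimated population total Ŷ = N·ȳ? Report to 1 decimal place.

99470.1

Var(Ŷ) = N²·Var(ȳ) = N²·(1 − n/N)·s²/n.
f = 6176/23310 = 0.26495066; Var(ȳ) = 0.73504934·153000/6176 = 18.209609.
Var(Ŷ) = 23310² · 18.209609 = 9.8943021 × 10^9.
SE(Ŷ) = √(9.8943021 × 10^9) = 99470.1.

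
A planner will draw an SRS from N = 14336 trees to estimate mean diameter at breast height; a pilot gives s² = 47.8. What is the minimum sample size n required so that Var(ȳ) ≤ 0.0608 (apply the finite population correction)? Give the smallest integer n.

Without fpc, n₀ = s²/D = 47.8/0.0608 = 786.1842.
With fpc, (1 − n/N)·s²/n ≤ D requires n ≥ n₀/(1 + n₀/N) = 786.1842/(1 + 786.1842/14336) = 745.3114.
Rounding up, n = 746.

746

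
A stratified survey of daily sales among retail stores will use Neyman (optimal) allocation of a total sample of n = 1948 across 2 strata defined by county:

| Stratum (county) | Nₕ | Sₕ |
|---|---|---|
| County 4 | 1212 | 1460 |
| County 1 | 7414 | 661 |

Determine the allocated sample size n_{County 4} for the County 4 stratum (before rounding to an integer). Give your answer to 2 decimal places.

Neyman allocation: nₕ = n·NₕSₕ / Σⱼ NⱼSⱼ.
Σ NⱼSⱼ = 1212·1460 + 7414·661 = 6.670174 × 10^6.
n_{County 4} = 1948·1212·1460 / (6.670174 × 10^6) = 516.78.

516.78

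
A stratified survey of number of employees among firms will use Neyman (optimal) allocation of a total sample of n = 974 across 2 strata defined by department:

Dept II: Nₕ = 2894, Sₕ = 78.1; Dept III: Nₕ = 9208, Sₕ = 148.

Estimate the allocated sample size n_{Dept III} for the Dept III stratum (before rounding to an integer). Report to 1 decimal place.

Neyman allocation: nₕ = n·NₕSₕ / Σⱼ NⱼSⱼ.
Σ NⱼSⱼ = 2894·78.1 + 9208·148 = 1.5888054 × 10^6.
n_{Dept III} = 974·9208·148 / (1.5888054 × 10^6) = 835.4.

835.4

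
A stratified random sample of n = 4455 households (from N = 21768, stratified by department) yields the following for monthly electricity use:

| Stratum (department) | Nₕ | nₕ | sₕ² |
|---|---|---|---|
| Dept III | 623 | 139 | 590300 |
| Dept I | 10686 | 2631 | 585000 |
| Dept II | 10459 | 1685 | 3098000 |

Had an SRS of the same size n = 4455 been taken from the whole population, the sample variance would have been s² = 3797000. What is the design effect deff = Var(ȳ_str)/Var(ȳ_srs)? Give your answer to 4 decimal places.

0.5888

Var(ȳ_str) = Σ Wₕ²(1−fₕ)sₕ²/nₕ with Wₕ = Nₕ/21768:
  Dept III: (623/21768)²·(1−139/623)·590300/139 = 2.7024293
  Dept I: (10686/21768)²·(1−2631/10686)·585000/2631 = 40.390448
  Dept II: (10459/21768)²·(1−1685/10459)·3098000/1685 = 356.06742
  → Var(ȳ_str) = 399.1603.
Var(ȳ_srs) = (1 − 4455/21768)·3797000/4455 = 677.87043.
deff = 399.1603 / 677.87043 = 0.5888.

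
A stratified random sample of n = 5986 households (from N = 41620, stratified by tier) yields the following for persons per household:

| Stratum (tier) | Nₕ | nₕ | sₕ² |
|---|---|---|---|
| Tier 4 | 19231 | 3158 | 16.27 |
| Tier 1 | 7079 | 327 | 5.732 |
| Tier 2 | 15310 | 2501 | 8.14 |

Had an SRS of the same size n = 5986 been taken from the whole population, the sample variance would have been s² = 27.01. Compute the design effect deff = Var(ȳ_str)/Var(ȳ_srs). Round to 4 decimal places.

0.4585

Var(ȳ_str) = Σ Wₕ²(1−fₕ)sₕ²/nₕ with Wₕ = Nₕ/41620:
  Tier 4: (19231/41620)²·(1−3158/19231)·16.27/3158 = 9.1932715 × 10^-4
  Tier 1: (7079/41620)²·(1−327/7079)·5.732/327 = 4.8368055 × 10^-4
  Tier 2: (15310/41620)²·(1−2501/15310)·8.14/2501 = 3.6846562 × 10^-4
  → Var(ȳ_str) = 0.0017714733.
Var(ȳ_srs) = (1 − 5986/41620)·27.01/5986 = 0.0038632283.
deff = 0.0017714733 / 0.0038632283 = 0.4585.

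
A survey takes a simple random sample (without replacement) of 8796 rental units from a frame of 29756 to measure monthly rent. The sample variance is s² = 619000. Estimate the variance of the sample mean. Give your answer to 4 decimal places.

Under SRS without replacement, Var(ȳ) = (1 − f)·s²/n with f = n/N = 8796/29756 = 0.29560425.
Var(ȳ) = (1 − 0.29560425)·619000/8796 = 0.70439575·70.372897 = 49.57037.

49.5704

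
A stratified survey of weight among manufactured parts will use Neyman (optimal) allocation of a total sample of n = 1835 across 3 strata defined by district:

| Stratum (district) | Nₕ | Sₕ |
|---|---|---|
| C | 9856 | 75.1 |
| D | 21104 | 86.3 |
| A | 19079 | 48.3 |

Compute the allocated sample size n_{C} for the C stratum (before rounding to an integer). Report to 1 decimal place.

Neyman allocation: nₕ = n·NₕSₕ / Σⱼ NⱼSⱼ.
Σ NⱼSⱼ = 9856·75.1 + 21104·86.3 + 19079·48.3 = 3.4829765 × 10^6.
n_{C} = 1835·9856·75.1 / (3.4829765 × 10^6) = 390.0.

390.0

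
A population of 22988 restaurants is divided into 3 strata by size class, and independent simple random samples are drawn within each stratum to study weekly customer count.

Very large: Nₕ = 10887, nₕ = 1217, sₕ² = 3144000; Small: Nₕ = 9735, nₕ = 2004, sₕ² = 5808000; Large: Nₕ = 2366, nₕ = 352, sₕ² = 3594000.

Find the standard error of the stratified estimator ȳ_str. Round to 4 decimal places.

31.9295

Var(ȳ_str) = Σₕ Wₕ²(1 − fₕ)sₕ²/nₕ with Wₕ = Nₕ/N, N = 22988.
Very large: Wₕ = 0.47359492; term = 0.47359492²·(1 − 0.11178470)·3144000/1217 = 514.66458.
Small: Wₕ = 0.42348182; term = 0.42348182²·(1 − 0.20585516)·5808000/2004 = 412.76051.
Large: Wₕ = 0.10292326; term = 0.10292326²·(1 − 0.14877430)·3594000/352 = 92.067688.
Sum = 1019.4928.
SE = √(1019.4928) = 31.9295.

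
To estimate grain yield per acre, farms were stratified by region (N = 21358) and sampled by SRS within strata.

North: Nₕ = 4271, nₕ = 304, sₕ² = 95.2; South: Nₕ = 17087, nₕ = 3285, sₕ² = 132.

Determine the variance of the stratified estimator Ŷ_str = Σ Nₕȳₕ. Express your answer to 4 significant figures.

Var(Ŷ_str) = Σₕ Nₕ²(1 − fₕ)sₕ²/nₕ.
North: 4271²·(1 − 304/4271)·95.2/304 = 5.3058521 × 10^6.
South: 17087²·(1 − 3285/17087)·132/3285 = 9.4764658 × 10^6.
Sum = 1.4782318 × 10^7.

1.478 × 10^7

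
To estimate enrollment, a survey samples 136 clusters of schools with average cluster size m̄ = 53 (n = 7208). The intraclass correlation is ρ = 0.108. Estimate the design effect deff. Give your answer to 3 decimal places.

deff = 1 + (53 − 1)·0.108 = 1 + 5.616 = 6.616.

6.616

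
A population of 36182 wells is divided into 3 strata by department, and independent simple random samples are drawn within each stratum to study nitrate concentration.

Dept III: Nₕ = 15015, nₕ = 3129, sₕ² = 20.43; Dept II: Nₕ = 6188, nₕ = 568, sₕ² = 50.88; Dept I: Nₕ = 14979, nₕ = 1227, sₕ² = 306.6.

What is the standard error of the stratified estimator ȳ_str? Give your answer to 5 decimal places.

Var(ȳ_str) = Σₕ Wₕ²(1 − fₕ)sₕ²/nₕ with Wₕ = Nₕ/N, N = 36182.
Dept III: Wₕ = 0.41498535; term = 0.41498535²·(1 − 0.20839161)·20.43/3129 = 8.9009985 × 10^-4.
Dept II: Wₕ = 0.17102427; term = 0.17102427²·(1 − 0.09179056)·50.88/568 = 0.0023795797.
Dept I: Wₕ = 0.41399038; term = 0.41399038²·(1 − 0.08191468)·306.6/1227 = 0.039317974.
Sum = 0.042587654.
SE = √(0.042587654) = 0.20637.

0.20637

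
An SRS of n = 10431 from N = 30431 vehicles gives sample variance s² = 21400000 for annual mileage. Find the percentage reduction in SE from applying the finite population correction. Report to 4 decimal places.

f = n/N = 10431/30431 = 0.34277546.
SE_no-fpc = √(s²/n) = 45.294338; SE_fpc = √((1−f)s²/n) = 36.719842.
Ratio = √(1−f) = 0.81069386. Reduction = 100·(1 − 0.81069386) = 18.9306%.

18.9306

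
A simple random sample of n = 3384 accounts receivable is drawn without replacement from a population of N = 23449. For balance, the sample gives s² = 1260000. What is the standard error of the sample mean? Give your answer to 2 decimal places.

17.85

Under SRS without replacement, Var(ȳ) = (1 − f)·s²/n with f = n/N = 3384/23449 = 0.14431319.
Var(ȳ) = (1 − 0.14431319)·1260000/3384 = 0.85568681·372.34043 = 318.60679.
SE(ȳ) = √(318.60679) = 17.85.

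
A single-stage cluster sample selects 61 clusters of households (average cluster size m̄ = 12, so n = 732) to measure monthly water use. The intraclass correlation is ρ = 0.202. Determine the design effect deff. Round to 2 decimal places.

3.22

deff = 1 + (12 − 1)·0.202 = 1 + 2.222 = 3.222.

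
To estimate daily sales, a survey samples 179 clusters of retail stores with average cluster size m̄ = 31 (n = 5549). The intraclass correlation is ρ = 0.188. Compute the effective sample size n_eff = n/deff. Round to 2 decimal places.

835.69

deff = 1 + (31 − 1)·0.188 = 1 + 5.64 = 6.64.
n_eff = 5549 / 6.64 = 835.69.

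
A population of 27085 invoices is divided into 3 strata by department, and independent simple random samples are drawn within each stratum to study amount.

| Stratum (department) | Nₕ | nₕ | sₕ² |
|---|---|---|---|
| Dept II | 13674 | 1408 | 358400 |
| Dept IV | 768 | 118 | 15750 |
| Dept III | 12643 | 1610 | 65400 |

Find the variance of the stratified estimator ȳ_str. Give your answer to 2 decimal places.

66.01

Var(ȳ_str) = Σₕ Wₕ²(1 − fₕ)sₕ²/nₕ with Wₕ = Nₕ/N, N = 27085.
Dept II: Wₕ = 0.50485509; term = 0.50485509²·(1 − 0.10296914)·358400/1408 = 58.197751.
Dept IV: Wₕ = 0.02835518; term = 0.02835518²·(1 − 0.15364583)·15750/118 = 0.0908271.
Dept III: Wₕ = 0.46678974; term = 0.46678974²·(1 − 0.12734319)·65400/1610 = 7.7239232.
Sum = 66.012501.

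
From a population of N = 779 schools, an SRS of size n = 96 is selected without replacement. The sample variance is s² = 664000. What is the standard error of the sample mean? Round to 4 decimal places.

77.8736

Under SRS without replacement, Var(ȳ) = (1 − f)·s²/n with f = n/N = 96/779 = 0.12323492.
Var(ȳ) = (1 − 0.12323492)·664000/96 = 0.87676508·6916.6667 = 6064.2918.
SE(ȳ) = √(6064.2918) = 77.8736.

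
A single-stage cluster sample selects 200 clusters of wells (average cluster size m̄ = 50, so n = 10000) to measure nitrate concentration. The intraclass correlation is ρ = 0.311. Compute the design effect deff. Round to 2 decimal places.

deff = 1 + (50 − 1)·0.311 = 1 + 15.239 = 16.239.

16.24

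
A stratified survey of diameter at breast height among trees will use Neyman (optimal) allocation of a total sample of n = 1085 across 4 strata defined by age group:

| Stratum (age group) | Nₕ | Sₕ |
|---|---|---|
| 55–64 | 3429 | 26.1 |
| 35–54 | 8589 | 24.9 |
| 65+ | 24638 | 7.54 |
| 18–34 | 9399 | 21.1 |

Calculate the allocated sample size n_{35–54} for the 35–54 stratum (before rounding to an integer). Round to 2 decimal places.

Neyman allocation: nₕ = n·NₕSₕ / Σⱼ NⱼSⱼ.
Σ NⱼSⱼ = 3429·26.1 + 8589·24.9 + 24638·7.54 + 9399·21.1 = 687452.42.
n_{35–54} = 1085·8589·24.9 / 687452.42 = 337.54.

337.54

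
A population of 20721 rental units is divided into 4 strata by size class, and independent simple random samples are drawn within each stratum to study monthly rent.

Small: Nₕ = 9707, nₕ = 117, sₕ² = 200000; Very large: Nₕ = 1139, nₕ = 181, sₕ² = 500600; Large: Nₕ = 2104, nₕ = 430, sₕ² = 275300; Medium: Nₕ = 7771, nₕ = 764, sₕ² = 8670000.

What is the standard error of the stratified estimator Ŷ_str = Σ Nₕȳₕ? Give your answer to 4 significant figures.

884500

Var(Ŷ_str) = Σₕ Nₕ²(1 − fₕ)sₕ²/nₕ.
Small: 9707²·(1 − 117/9707)·200000/117 = 1.5912843 × 10^11.
Very large: 1139²·(1 − 181/1139)·500600/181 = 3.0178768 × 10^9.
Large: 2104²·(1 − 430/2104)·275300/430 = 2.2549605 × 10^9.
Medium: 7771²·(1 − 764/7771)·8670000/764 = 6.1792358 × 10^11.
Sum = 7.8232485 × 10^11.
SE = √(7.8232485 × 10^11) = 884500.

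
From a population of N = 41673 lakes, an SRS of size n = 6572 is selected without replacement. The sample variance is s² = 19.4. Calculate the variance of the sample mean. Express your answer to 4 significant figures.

0.002486

Under SRS without replacement, Var(ȳ) = (1 − f)·s²/n with f = n/N = 6572/41673 = 0.15770403.
Var(ȳ) = (1 − 0.15770403)·19.4/6572 = 0.84229597·0.0029519172 = 0.002486388.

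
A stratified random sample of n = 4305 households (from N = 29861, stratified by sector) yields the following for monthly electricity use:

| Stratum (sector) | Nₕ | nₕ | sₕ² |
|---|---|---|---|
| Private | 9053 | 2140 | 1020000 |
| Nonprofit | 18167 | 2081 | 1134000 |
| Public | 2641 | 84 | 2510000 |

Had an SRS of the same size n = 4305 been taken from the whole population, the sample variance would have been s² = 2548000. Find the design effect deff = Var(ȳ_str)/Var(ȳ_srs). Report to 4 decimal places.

Var(ȳ_str) = Σ Wₕ²(1−fₕ)sₕ²/nₕ with Wₕ = Nₕ/29861:
  Private: (9053/29861)²·(1−2140/9053)·1020000/2140 = 33.453132
  Nonprofit: (18167/29861)²·(1−2081/18167)·1134000/2081 = 178.59264
  Public: (2641/29861)²·(1−84/2641)·2510000/84 = 226.30016
  → Var(ȳ_str) = 438.34593.
Var(ȳ_srs) = (1 − 4305/29861)·2548000/4305 = 506.54123.
deff = 438.34593 / 506.54123 = 0.8654.

0.8654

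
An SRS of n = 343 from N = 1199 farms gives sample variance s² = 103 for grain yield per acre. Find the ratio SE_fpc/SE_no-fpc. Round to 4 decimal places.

f = n/N = 343/1199 = 0.28607173.
SE_no-fpc = √(s²/n) = 0.54798864; SE_fpc = √((1−f)s²/n) = 0.46301903.
Ratio = √(1−f) = 0.84494276.

0.8449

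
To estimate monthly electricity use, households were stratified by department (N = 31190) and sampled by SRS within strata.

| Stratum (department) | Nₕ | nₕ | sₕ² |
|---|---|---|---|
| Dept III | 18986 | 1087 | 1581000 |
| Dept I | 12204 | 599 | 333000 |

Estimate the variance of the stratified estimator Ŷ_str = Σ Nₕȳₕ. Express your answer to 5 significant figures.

5.7300 × 10^11

Var(Ŷ_str) = Σₕ Nₕ²(1 − fₕ)sₕ²/nₕ.
Dept III: 18986²·(1 − 1087/18986)·1581000/1087 = 4.9427036 × 10^11.
Dept I: 12204²·(1 − 599/12204)·333000/599 = 7.8734442 × 10^10.
Sum = 5.730048 × 10^11.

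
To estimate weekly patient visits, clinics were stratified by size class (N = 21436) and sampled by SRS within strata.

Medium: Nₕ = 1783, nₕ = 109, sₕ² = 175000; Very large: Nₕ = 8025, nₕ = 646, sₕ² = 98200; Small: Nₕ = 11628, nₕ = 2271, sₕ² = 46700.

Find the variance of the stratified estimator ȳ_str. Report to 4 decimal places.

Var(ȳ_str) = Σₕ Wₕ²(1 − fₕ)sₕ²/nₕ with Wₕ = Nₕ/N, N = 21436.
Medium: Wₕ = 0.08317783; term = 0.08317783²·(1 − 0.06113292)·175000/109 = 10.428716.
Very large: Wₕ = 0.37437022; term = 0.37437022²·(1 − 0.08049844)·98200/646 = 19.589981.
Small: Wₕ = 0.54245195; term = 0.54245195²·(1 − 0.19530444)·46700/2271 = 4.8691584.
Sum = 34.887855.

34.8879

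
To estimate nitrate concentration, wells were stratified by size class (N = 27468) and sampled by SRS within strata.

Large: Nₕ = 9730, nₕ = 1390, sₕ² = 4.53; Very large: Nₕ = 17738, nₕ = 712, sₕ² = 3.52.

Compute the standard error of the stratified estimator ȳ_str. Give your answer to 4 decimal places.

Var(ȳ_str) = Σₕ Wₕ²(1 − fₕ)sₕ²/nₕ with Wₕ = Nₕ/N, N = 27468.
Large: Wₕ = 0.35423038; term = 0.35423038²·(1 − 0.14285714)·4.53/1390 = 3.505163 × 10^-4.
Very large: Wₕ = 0.64576962; term = 0.64576962²·(1 − 0.04013981)·3.52/712 = 0.0019789092.
Sum = 0.0023294255.
SE = √(0.0023294255) = 0.0483.

0.0483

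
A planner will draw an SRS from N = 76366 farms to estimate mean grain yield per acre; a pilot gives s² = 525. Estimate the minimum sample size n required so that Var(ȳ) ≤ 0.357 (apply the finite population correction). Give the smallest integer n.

1443

Without fpc, n₀ = s²/D = 525/0.357 = 1470.5882.
With fpc, (1 − n/N)·s²/n ≤ D requires n ≥ n₀/(1 + n₀/N) = 1470.5882/(1 + 1470.5882/76366) = 1442.8040.
Rounding up, n = 1443.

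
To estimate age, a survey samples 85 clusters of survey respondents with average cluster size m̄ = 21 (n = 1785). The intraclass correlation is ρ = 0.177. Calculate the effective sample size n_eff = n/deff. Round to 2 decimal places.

393.17

deff = 1 + (21 − 1)·0.177 = 1 + 3.54 = 4.54.
n_eff = 1785 / 4.54 = 393.17.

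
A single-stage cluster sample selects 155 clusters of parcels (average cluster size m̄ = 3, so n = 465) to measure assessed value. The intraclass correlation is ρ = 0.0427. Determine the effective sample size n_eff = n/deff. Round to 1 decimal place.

428.4

deff = 1 + (3 − 1)·0.0427 = 1 + 0.0854 = 1.0854.
n_eff = 465 / 1.0854 = 428.4.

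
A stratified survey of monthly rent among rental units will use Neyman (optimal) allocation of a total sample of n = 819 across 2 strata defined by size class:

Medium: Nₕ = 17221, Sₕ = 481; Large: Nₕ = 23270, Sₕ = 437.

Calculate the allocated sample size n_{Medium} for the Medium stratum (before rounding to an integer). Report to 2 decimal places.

Neyman allocation: nₕ = n·NₕSₕ / Σⱼ NⱼSⱼ.
Σ NⱼSⱼ = 17221·481 + 23270·437 = 1.8452291 × 10^7.
n_{Medium} = 819·17221·481 / (1.8452291 × 10^7) = 367.65.

367.65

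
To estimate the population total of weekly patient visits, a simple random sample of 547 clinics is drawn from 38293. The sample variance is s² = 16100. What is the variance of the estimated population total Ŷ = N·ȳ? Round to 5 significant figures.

4.2543 × 10^10

Var(Ŷ) = N²·Var(ȳ) = N²·(1 − n/N)·s²/n.
f = 547/38293 = 0.01428460; Var(ȳ) = 0.98571540·16100/547 = 29.01283.
Var(Ŷ) = 38293² · 29.01283 = 4.2543075 × 10^10.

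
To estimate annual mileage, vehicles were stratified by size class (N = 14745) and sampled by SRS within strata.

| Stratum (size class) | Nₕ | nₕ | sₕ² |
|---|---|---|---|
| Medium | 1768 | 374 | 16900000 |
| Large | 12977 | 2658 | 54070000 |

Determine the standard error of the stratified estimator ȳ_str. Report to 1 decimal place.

Var(ȳ_str) = Σₕ Wₕ²(1 − fₕ)sₕ²/nₕ with Wₕ = Nₕ/N, N = 14745.
Medium: Wₕ = 0.11990505; term = 0.11990505²·(1 − 0.21153846)·16900000/374 = 512.23657.
Large: Wₕ = 0.88009495; term = 0.88009495²·(1 − 0.20482392)·54070000/2658 = 12529.212.
Sum = 13041.449.
SE = √(13041.449) = 114.2.

114.2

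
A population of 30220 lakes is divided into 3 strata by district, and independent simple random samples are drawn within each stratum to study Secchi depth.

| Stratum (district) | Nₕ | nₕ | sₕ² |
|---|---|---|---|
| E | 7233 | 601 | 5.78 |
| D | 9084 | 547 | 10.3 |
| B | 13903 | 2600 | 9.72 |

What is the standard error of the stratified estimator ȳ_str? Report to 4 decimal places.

0.0524

Var(ȳ_str) = Σₕ Wₕ²(1 − fₕ)sₕ²/nₕ with Wₕ = Nₕ/N, N = 30220.
E: Wₕ = 0.23934480; term = 0.23934480²·(1 − 0.08309139)·5.78/601 = 5.0515823 × 10^-4.
D: Wₕ = 0.30059563; term = 0.30059563²·(1 − 0.06021576)·10.3/547 = 0.0015989813.
B: Wₕ = 0.46005956; term = 0.46005956²·(1 − 0.18701000)·9.72/2600 = 6.4328918 × 10^-4.
Sum = 0.0027474287.
SE = √(0.0027474287) = 0.0524.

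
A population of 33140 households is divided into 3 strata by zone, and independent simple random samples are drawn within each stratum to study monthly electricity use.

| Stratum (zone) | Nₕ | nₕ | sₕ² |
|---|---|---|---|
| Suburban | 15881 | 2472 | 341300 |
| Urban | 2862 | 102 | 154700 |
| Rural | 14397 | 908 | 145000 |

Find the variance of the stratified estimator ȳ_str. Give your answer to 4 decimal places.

65.9167

Var(ȳ_str) = Σₕ Wₕ²(1 − fₕ)sₕ²/nₕ with Wₕ = Nₕ/N, N = 33140.
Suburban: Wₕ = 0.47920941; term = 0.47920941²·(1 − 0.15565770)·341300/2472 = 26.770535.
Urban: Wₕ = 0.08636089; term = 0.08636089²·(1 − 0.03563941)·154700/102 = 10.90847.
Rural: Wₕ = 0.43442969; term = 0.43442969²·(1 − 0.06306869)·145000/908 = 28.237673.
Sum = 65.916678.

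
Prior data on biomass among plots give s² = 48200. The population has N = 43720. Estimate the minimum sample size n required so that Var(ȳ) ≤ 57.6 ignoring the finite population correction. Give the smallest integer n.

837

Without fpc, n₀ = s²/D = 48200/57.6 = 836.8056.
Rounding up, n = 837.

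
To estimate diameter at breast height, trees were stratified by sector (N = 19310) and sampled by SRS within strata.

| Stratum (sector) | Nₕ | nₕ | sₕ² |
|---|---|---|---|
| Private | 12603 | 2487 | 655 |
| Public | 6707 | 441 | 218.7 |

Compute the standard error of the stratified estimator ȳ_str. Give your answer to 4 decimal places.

0.3820

Var(ȳ_str) = Σₕ Wₕ²(1 − fₕ)sₕ²/nₕ with Wₕ = Nₕ/N, N = 19310.
Private: Wₕ = 0.65266701; term = 0.65266701²·(1 − 0.19733397)·655/2487 = 0.090050001.
Public: Wₕ = 0.34733299; term = 0.34733299²·(1 − 0.06575220)·218.7/441 = 0.055893891.
Sum = 0.14594389.
SE = √(0.14594389) = 0.3820.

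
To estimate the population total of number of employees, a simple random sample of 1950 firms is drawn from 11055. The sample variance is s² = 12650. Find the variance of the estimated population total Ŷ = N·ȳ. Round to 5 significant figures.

Var(Ŷ) = N²·Var(ȳ) = N²·(1 − n/N)·s²/n.
f = 1950/11055 = 0.17639077; Var(ȳ) = 0.82360923·12650/1950 = 5.3429009.
Var(Ŷ) = 11055² · 5.3429009 = 6.5297208 × 10^8.

6.5297 × 10^8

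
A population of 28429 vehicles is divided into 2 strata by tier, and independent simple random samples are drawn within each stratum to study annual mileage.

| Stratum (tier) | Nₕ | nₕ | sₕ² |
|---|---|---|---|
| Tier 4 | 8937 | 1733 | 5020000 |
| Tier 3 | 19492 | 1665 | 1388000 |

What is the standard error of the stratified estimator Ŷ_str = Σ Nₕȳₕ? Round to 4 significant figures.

690100

Var(Ŷ_str) = Σₕ Nₕ²(1 − fₕ)sₕ²/nₕ.
Tier 4: 8937²·(1 − 1733/8937)·5020000/1733 = 1.8649647 × 10^11.
Tier 3: 19492²·(1 − 1665/19492)·1388000/1665 = 2.8967425 × 10^11.
Sum = 4.7617072 × 10^11.
SE = √(4.7617072 × 10^11) = 690100.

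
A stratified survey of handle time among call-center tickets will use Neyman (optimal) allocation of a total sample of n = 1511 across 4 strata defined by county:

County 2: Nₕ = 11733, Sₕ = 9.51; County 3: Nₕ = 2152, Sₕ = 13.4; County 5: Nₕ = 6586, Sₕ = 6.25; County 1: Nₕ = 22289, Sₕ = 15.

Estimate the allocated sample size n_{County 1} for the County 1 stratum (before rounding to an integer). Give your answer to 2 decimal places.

Neyman allocation: nₕ = n·NₕSₕ / Σⱼ NⱼSⱼ.
Σ NⱼSⱼ = 11733·9.51 + 2152·13.4 + 6586·6.25 + 22289·15 = 515915.13.
n_{County 1} = 1511·22289·15 / 515915.13 = 979.19.

979.19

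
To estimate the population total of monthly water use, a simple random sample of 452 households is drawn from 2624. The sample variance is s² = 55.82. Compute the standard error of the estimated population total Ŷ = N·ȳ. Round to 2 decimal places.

838.95

Var(Ŷ) = N²·Var(ȳ) = N²·(1 − n/N)·s²/n.
f = 452/2624 = 0.17225610; Var(ȳ) = 0.82774390·55.82/452 = 0.10222271.
Var(Ŷ) = 2624² · 0.10222271 = 703841.79.
SE(Ŷ) = √(703841.79) = 838.95.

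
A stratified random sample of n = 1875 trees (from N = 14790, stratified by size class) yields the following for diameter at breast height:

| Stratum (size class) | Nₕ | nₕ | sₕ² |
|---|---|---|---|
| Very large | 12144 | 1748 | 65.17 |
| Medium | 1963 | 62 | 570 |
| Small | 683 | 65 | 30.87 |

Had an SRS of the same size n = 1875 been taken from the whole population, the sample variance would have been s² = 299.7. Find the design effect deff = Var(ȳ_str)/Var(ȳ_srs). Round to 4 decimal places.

Var(ȳ_str) = Σ Wₕ²(1−fₕ)sₕ²/nₕ with Wₕ = Nₕ/14790:
  Very large: (12144/14790)²·(1−1748/12144)·65.17/1748 = 0.021517805
  Medium: (1963/14790)²·(1−62/1963)·570/62 = 0.15683726
  Small: (683/14790)²·(1−65/683)·30.87/65 = 9.1642326 × 10^-4
  → Var(ȳ_str) = 0.17927149.
Var(ȳ_srs) = (1 − 1875/14790)·299.7/1875 = 0.13957631.
deff = 0.17927149 / 0.13957631 = 1.2844.

1.2844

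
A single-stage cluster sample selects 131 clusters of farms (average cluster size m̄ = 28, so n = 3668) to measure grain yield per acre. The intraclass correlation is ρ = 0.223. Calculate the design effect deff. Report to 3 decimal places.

deff = 1 + (28 − 1)·0.223 = 1 + 6.021 = 7.021.

7.021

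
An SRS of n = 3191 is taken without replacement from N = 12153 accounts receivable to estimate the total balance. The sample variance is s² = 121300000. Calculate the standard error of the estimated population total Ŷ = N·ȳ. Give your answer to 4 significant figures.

Var(Ŷ) = N²·Var(ȳ) = N²·(1 − n/N)·s²/n.
f = 3191/12153 = 0.26256891; Var(ȳ) = 0.73743109·121300000/3191 = 28032.087.
Var(Ŷ) = 12153² · 28032.087 = 4.1402106 × 10^12.
SE(Ŷ) = √(4.1402106 × 10^12) = 2.035 × 10^6.

2.035 × 10^6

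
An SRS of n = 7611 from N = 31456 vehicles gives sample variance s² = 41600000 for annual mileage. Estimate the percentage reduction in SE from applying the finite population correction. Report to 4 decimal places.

12.9343

f = n/N = 7611/31456 = 0.24195702.
SE_no-fpc = √(s²/n) = 73.930868; SE_fpc = √((1−f)s²/n) = 64.368401.
Ratio = √(1−f) = 0.87065664. Reduction = 100·(1 − 0.87065664) = 12.9343%.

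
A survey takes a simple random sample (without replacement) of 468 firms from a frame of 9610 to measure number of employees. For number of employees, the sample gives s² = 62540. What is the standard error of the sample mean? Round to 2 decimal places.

11.27

Under SRS without replacement, Var(ȳ) = (1 − f)·s²/n with f = n/N = 468/9610 = 0.04869927.
Var(ȳ) = (1 − 0.04869927)·62540/468 = 0.95130073·133.63248 = 127.12467.
SE(ȳ) = √(127.12467) = 11.27.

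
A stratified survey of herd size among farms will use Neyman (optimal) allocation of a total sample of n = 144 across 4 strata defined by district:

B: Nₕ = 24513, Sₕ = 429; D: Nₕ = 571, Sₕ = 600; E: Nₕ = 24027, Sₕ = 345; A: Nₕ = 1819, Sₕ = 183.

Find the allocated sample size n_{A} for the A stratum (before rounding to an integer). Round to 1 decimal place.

Neyman allocation: nₕ = n·NₕSₕ / Σⱼ NⱼSⱼ.
Σ NⱼSⱼ = 24513·429 + 571·600 + 24027·345 + 1819·183 = 1.9480869 × 10^7.
n_{A} = 144·1819·183 / (1.9480869 × 10^7) = 2.5.

2.5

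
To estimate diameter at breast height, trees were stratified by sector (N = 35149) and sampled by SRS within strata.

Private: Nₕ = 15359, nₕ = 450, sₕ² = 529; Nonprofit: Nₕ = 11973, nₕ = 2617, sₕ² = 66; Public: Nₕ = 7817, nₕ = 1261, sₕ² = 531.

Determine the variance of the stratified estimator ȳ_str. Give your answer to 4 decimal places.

0.2376

Var(ȳ_str) = Σₕ Wₕ²(1 − fₕ)sₕ²/nₕ with Wₕ = Nₕ/N, N = 35149.
Private: Wₕ = 0.43696833; term = 0.43696833²·(1 − 0.02929878)·529/450 = 0.21788567.
Nonprofit: Wₕ = 0.34063558; term = 0.34063558²·(1 − 0.21857513)·66/2617 = 0.0022866909.
Public: Wₕ = 0.22239609; term = 0.22239609²·(1 − 0.16131508)·531/1261 = 0.017467572.
Sum = 0.23763993.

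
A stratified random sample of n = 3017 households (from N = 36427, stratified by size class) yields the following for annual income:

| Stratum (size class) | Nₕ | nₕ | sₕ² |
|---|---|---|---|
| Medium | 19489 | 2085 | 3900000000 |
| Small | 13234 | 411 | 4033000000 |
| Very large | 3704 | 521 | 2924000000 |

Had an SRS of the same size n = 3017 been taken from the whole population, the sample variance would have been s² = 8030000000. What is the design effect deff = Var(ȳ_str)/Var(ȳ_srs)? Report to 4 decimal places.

0.7304

Var(ȳ_str) = Σ Wₕ²(1−fₕ)sₕ²/nₕ with Wₕ = Nₕ/36427:
  Medium: (19489/36427)²·(1−2085/19489)·3900000000/2085 = 478134.81
  Small: (13234/36427)²·(1−411/13234)·4033000000/411 = 1.2549325 × 10^6
  Very large: (3704/36427)²·(1−521/3704)·2924000000/521 = 49865.531
  → Var(ȳ_str) = 1.7829328 × 10^6.
Var(ȳ_srs) = (1 − 3017/36427)·8030000000/3017 = 2.4411435 × 10^6.
deff = (1.7829328 × 10^6) / (2.4411435 × 10^6) = 0.7304.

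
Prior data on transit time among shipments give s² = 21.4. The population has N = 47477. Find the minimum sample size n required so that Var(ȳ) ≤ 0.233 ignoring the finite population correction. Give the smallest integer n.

Without fpc, n₀ = s²/D = 21.4/0.233 = 91.8455.
Rounding up, n = 92.

92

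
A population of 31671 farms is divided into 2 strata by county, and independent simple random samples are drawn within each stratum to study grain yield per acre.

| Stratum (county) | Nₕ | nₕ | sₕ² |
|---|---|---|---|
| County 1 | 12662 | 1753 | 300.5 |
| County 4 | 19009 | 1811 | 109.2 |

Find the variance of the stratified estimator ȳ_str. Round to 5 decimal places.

0.04326

Var(ȳ_str) = Σₕ Wₕ²(1 − fₕ)sₕ²/nₕ with Wₕ = Nₕ/N, N = 31671.
County 1: Wₕ = 0.39979792; term = 0.39979792²·(1 − 0.13844574)·300.5/1753 = 0.02360621.
County 4: Wₕ = 0.60020208; term = 0.60020208²·(1 − 0.09527066)·109.2/1811 = 0.019652502.
Sum = 0.043258712.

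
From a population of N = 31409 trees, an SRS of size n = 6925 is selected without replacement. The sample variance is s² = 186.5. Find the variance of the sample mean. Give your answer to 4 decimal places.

Under SRS without replacement, Var(ȳ) = (1 − f)·s²/n with f = n/N = 6925/31409 = 0.22047821.
Var(ȳ) = (1 − 0.22047821)·186.5/6925 = 0.77952179·0.026931408 = 0.020993619.

0.0210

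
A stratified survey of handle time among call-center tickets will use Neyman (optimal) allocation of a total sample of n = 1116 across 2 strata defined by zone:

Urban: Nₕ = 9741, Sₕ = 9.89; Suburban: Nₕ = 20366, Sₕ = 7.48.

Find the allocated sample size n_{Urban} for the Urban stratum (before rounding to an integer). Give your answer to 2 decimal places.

Neyman allocation: nₕ = n·NₕSₕ / Σⱼ NⱼSⱼ.
Σ NⱼSⱼ = 9741·9.89 + 20366·7.48 = 248676.17.
n_{Urban} = 1116·9741·9.89 / 248676.17 = 432.34.

432.34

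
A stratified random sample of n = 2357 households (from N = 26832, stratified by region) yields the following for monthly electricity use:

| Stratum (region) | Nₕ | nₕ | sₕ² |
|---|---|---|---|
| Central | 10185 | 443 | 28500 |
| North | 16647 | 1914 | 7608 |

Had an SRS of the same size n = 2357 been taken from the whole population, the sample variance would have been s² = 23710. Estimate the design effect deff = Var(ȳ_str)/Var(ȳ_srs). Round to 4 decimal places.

1.1139

Var(ȳ_str) = Σ Wₕ²(1−fₕ)sₕ²/nₕ with Wₕ = Nₕ/26832:
  Central: (10185/26832)²·(1−443/10185)·28500/443 = 8.8663363
  North: (16647/26832)²·(1−1914/16647)·7608/1914 = 1.3540966
  → Var(ȳ_str) = 10.220433.
Var(ȳ_srs) = (1 − 2357/26832)·23710/2357 = 9.1757511.
deff = 10.220433 / 9.1757511 = 1.1139.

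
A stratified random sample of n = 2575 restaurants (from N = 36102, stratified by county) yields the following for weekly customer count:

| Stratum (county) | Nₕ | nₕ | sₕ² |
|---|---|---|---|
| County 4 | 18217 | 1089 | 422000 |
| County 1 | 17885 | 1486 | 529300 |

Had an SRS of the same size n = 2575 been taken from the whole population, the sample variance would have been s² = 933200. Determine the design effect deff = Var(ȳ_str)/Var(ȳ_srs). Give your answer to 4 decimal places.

Var(ȳ_str) = Σ Wₕ²(1−fₕ)sₕ²/nₕ with Wₕ = Nₕ/36102:
  County 4: (18217/36102)²·(1−1089/18217)·422000/1089 = 92.769574
  County 1: (17885/36102)²·(1−1486/17885)·529300/1486 = 80.154308
  → Var(ȳ_str) = 172.92388.
Var(ȳ_srs) = (1 − 2575/36102)·933200/2575 = 336.55878.
deff = 172.92388 / 336.55878 = 0.5138.

0.5138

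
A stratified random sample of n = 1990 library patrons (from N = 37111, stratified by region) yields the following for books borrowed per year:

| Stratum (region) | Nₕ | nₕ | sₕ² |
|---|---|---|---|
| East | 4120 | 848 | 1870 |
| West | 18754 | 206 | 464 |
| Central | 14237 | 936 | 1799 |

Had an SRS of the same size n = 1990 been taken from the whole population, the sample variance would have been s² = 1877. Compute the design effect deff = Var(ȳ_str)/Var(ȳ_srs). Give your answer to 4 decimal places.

Var(ȳ_str) = Σ Wₕ²(1−fₕ)sₕ²/nₕ with Wₕ = Nₕ/37111:
  East: (4120/37111)²·(1−848/4120)·1870/848 = 0.021584945
  West: (18754/37111)²·(1−206/18754)·464/206 = 0.56890067
  Central: (14237/37111)²·(1−936/14237)·1799/936 = 0.26427299
  → Var(ȳ_str) = 0.85475861.
Var(ȳ_srs) = (1 − 1990/37111)·1877/1990 = 0.89263808.
deff = 0.85475861 / 0.89263808 = 0.9576.

0.9576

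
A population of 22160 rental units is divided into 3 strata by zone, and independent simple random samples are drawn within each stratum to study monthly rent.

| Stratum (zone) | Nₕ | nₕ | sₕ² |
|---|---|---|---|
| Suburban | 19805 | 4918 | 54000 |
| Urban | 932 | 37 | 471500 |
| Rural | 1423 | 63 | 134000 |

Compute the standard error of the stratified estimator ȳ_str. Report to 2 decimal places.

6.05

Var(ȳ_str) = Σₕ Wₕ²(1 − fₕ)sₕ²/nₕ with Wₕ = Nₕ/N, N = 22160.
Suburban: Wₕ = 0.89372744; term = 0.89372744²·(1 − 0.24832113)·54000/4918 = 6.5924639.
Urban: Wₕ = 0.04205776; term = 0.04205776²·(1 − 0.03969957)·471500/37 = 21.646087.
Rural: Wₕ = 0.06421480; term = 0.06421480²·(1 − 0.04427266)·134000/63 = 8.3824032.
Sum = 36.620954.
SE = √(36.620954) = 6.05.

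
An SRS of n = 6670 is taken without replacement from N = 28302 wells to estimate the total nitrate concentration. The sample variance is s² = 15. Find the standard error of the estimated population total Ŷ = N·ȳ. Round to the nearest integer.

Var(Ŷ) = N²·Var(ȳ) = N²·(1 − n/N)·s²/n.
f = 6670/28302 = 0.23567239; Var(ȳ) = 0.76432761·15/6670 = 0.0017188777.
Var(Ŷ) = 28302² · 0.0017188777 = 1.3768265 × 10^6.
SE(Ŷ) = √(1.3768265 × 10^6) = 1173.

1173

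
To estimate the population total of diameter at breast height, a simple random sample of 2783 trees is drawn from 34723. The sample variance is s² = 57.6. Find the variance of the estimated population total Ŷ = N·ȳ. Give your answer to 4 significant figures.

Var(Ŷ) = N²·Var(ȳ) = N²·(1 − n/N)·s²/n.
f = 2783/34723 = 0.08014860; Var(ȳ) = 0.91985140·57.6/2783 = 0.019038247.
Var(Ŷ) = 34723² · 0.019038247 = 2.2954162 × 10^7.

2.295 × 10^7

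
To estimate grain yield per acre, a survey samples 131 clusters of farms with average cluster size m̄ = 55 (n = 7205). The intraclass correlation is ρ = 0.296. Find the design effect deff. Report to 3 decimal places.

16.984

deff = 1 + (55 − 1)·0.296 = 1 + 15.984 = 16.984.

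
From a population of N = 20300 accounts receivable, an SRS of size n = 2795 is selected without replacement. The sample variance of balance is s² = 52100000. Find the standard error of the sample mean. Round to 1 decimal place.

Under SRS without replacement, Var(ȳ) = (1 − f)·s²/n with f = n/N = 2795/20300 = 0.13768473.
Var(ȳ) = (1 − 0.13768473)·52100000/2795 = 0.86231527·18640.429 = 16073.927.
SE(ȳ) = √(16073.927) = 126.8.

126.8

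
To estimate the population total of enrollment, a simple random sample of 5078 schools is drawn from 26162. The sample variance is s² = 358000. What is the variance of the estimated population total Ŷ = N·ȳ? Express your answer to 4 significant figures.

Var(Ŷ) = N²·Var(ȳ) = N²·(1 − n/N)·s²/n.
f = 5078/26162 = 0.19409831; Var(ȳ) = 0.80590169·358000/5078 = 56.816228.
Var(Ŷ) = 26162² · 56.816228 = 3.8887881 × 10^10.

3.889 × 10^10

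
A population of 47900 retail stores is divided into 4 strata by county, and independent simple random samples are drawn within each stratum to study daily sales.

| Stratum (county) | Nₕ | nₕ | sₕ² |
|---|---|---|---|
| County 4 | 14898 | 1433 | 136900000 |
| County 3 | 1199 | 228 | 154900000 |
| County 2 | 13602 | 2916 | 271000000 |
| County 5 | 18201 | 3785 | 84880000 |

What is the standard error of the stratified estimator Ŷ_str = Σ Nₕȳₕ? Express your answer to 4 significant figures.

Var(Ŷ_str) = Σₕ Nₕ²(1 − fₕ)sₕ²/nₕ.
County 4: 14898²·(1 − 1433/14898)·136900000/1433 = 1.9164239 × 10^13.
County 3: 1199²·(1 − 228/1199)·154900000/228 = 7.9096084 × 10^11.
County 2: 13602²·(1 − 2916/13602)·271000000/2916 = 1.3508269 × 10^13.
County 5: 18201²·(1 − 3785/18201)·84880000/3785 = 5.8840928 × 10^12.
Sum = 3.9347562 × 10^13.
SE = √(3.9347562 × 10^13) = 6.273 × 10^6.

6.273 × 10^6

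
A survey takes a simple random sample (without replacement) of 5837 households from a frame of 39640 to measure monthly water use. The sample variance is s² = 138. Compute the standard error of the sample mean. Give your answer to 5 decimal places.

Under SRS without replacement, Var(ȳ) = (1 − f)·s²/n with f = n/N = 5837/39640 = 0.14725025.
Var(ȳ) = (1 − 0.14725025)·138/5837 = 0.85274975·0.023642282 = 0.02016095.
SE(ȳ) = √(0.02016095) = 0.14199.

0.14199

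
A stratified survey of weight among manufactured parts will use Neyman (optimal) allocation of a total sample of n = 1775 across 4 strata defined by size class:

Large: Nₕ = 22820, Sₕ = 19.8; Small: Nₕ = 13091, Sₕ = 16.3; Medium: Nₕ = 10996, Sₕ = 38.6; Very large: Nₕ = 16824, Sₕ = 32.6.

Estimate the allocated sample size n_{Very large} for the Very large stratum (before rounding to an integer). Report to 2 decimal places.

Neyman allocation: nₕ = n·NₕSₕ / Σⱼ NⱼSⱼ.
Σ NⱼSⱼ = 22820·19.8 + 13091·16.3 + 10996·38.6 + 16824·32.6 = 1.6381273 × 10^6.
n_{Very large} = 1775·16824·32.6 / (1.6381273 × 10^6) = 594.29.

594.29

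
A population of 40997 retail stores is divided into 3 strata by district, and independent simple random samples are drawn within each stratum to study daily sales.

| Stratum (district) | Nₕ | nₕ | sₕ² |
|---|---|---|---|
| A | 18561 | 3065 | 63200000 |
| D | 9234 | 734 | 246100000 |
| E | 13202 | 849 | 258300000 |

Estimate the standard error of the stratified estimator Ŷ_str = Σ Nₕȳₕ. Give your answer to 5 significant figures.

Var(Ŷ_str) = Σₕ Nₕ²(1 − fₕ)sₕ²/nₕ.
A: 18561²·(1 − 3065/18561)·63200000/3065 = 5.9307221 × 10^12.
D: 9234²·(1 − 734/9234)·246100000/734 = 2.6316271 × 10^13.
E: 13202²·(1 − 849/13202)·258300000/849 = 4.9616815 × 10^13.
Sum = 8.1863808 × 10^13.
SE = √(8.1863808 × 10^13) = 9.0479 × 10^6.

9.0479 × 10^6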